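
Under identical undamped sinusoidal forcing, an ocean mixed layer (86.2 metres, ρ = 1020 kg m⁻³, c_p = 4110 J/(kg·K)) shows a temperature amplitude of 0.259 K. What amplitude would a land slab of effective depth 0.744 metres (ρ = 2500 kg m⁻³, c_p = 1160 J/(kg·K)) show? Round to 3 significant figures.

C_ocean = 3.61×10^8 J/(m²·K); C_land = 2.16×10^6 J/(m²·K).
A ∝ 1/C ⇒ A_land = A_ocean × C_ocean/C_land = 0.259 × 167 = 43.4 K.

43.4 K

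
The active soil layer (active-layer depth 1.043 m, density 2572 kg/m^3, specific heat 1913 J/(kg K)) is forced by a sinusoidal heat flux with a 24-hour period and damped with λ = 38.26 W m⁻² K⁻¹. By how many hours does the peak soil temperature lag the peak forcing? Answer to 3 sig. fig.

5.61 hours

Areal heat capacity C = ρ c_p D = 2572 × 1913 × 1.043 = 5.13×10^6 J m⁻² K⁻¹.
ω = 2π / 86400 s = 7.27×10^-5 s⁻¹.
Phase lag φ = arctan(Cω/λ) = arctan(373/38.26) = 1.47 rad.
Time lag = φ / ω = 1.47 / 7.27×10^-5 = 20200 s = 5.61 hours.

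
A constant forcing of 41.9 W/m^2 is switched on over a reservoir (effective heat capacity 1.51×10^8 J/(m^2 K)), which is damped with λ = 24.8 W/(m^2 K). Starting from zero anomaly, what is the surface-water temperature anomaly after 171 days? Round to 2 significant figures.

Areal heat capacity C = 1.51×10^8 J/(m^2 K) (given).
τ = C / λ = 1.51×10^8 / 24.8 = 6.09×10^6 s.
Equilibrium anomaly ΔT_eq = F / λ = 41.9 / 24.8 = 1.69 K.
t = 171 days = 1.48×10^7 s, so t/τ = 2.43.
ΔT(t) = ΔT_eq (1 − e^(−t/τ)) = 1.69 × (1 − e^−2.43) = 1.54 K.

1.5 K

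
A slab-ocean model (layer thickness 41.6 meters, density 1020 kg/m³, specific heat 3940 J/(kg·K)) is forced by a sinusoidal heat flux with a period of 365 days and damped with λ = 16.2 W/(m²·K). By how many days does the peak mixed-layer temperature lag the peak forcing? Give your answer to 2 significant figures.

65 days

Areal heat capacity C = ρ c_p D = 1020 × 3940 × 41.6 = 1.67×10^8 J/(m^2 K).
ω = 2π / 3.15×10^7 s = 1.99×10^-7 s⁻¹.
Phase lag φ = arctan(Cω/λ) = arctan(33.3/16.2) = 1.12 rad.
Time lag = φ / ω = 1.12 / 1.99×10^-7 = 5.61×10^6 s = 65.0 days.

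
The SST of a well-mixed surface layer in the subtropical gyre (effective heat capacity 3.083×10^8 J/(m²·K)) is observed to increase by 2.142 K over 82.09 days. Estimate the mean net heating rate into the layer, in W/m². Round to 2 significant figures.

Areal heat capacity C = 3.083×10^8 J/(m²·K) (given).
Required heat per unit area: Q = C ΔT = 3.08×10^8 × 2.142 = 6.60×10^8 J/m².
Flux F = Q / Δt = 6.60×10^8 / 7.09×10^6 s = 93.1 W/m².

93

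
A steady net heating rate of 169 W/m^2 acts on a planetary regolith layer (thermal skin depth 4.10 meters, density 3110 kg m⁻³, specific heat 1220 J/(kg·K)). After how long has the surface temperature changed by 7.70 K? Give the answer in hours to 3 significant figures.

Areal heat capacity C = ρ c_p D = 3110 × 1220 × 4.10 = 1.56×10^7 J m⁻² K⁻¹.
Time required: Δt = C ΔT / F = 1.56×10^7 × 7.70 / 169 = 7.09×10^5 s.
In hours: 7.09×10^5 s / (3600 s/hour) = 197 hours.

197 hours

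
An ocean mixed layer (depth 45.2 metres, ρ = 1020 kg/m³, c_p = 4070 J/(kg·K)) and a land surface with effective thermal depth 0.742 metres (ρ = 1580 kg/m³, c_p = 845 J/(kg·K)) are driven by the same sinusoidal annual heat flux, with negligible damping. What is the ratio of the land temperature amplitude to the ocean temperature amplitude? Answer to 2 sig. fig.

190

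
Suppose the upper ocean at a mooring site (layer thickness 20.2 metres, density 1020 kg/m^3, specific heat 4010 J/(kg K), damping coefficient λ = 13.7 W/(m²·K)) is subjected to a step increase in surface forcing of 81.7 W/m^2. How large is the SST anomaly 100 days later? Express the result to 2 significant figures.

4.5 K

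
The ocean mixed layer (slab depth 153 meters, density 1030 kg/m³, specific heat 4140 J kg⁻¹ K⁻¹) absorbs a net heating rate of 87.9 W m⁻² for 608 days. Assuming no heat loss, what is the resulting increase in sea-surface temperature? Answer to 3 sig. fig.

Areal heat capacity C = ρ c_p D = 1030 × 4140 × 153 = 6.52×10^8 J/(m²·K).
Net heat input Q = F Δt = 87.9 × (608 days × 86400 s/day) = 4.62×10^9 J/m².
ΔT = Q / C = 4.62×10^9 / 6.52×10^8 = 7.08 K.

7.08 K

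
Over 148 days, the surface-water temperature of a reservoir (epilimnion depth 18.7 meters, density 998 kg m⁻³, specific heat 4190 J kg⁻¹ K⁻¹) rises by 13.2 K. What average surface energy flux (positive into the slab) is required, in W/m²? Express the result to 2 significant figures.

Areal heat capacity C = ρ c_p D = 998 × 4190 × 18.7 = 7.82×10^7 J/(m²·K).
Required heat per unit area: Q = C ΔT = 7.82×10^7 × 13.2 = 1.03×10^9 J/m².
Flux F = Q / Δt = 1.03×10^9 / 1.28×10^7 s = 80.7 W/m².

81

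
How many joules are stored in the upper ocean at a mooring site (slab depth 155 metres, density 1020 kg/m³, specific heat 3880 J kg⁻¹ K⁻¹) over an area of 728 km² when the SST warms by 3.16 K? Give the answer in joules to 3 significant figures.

1.41×10^18 J

Areal heat capacity C = ρ c_p D = 1020 × 3880 × 155 = 6.13×10^8 J/(m²·K).
Heat per unit area: q = C ΔT = 6.13×10^8 × 3.16 = 1.94×10^9 J/m².
Total heat: Q = q × A = 1.94×10^9 × (728 × 10⁶ m²) = 1.41×10^18 J.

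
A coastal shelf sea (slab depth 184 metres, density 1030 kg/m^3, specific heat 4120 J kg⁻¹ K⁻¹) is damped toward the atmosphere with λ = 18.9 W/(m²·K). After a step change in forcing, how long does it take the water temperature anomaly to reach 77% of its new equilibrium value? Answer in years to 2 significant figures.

1.9 years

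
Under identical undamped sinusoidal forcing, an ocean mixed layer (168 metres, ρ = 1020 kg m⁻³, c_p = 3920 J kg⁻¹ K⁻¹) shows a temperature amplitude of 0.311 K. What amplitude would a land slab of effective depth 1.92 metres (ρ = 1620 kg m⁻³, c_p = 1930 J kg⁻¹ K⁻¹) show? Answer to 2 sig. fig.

C_ocean = 6.72×10^8 J/(m²·K); C_land = 6.00×10^6 J/(m²·K).
A ∝ 1/C ⇒ A_land = A_ocean × C_ocean/C_land = 0.311 × 112 = 34.8 K.

35 K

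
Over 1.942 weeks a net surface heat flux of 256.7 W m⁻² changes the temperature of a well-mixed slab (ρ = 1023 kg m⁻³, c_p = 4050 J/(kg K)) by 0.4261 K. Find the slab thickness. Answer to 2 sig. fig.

170 m

Heat input Q = F Δt = 256.7 × 1.17×10^6 s = 3.01×10^8 J/m².
Required areal heat capacity C = Q / ΔT = 7.08×10^8 J/(m²·K).
Depth D = C / (ρ c_p) = 7.08×10^8 / (1023 × 4050) = 171 m.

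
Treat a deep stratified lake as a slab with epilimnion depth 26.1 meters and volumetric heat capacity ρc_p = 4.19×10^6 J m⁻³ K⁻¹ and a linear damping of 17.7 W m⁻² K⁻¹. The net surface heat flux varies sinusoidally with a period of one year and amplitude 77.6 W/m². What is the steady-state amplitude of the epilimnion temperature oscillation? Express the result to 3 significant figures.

Areal heat capacity C = ρc_p × D = 4.19×10^6 × 26.1 = 1.09×10^8 J/(m²·K).
Angular frequency ω = 2π / T = 2π / 3.15×10^7 s = 1.99×10^-7 s⁻¹.
√((Cω)² + λ²) = √((21.8)² + 17.7²) = 28.1 W/(m²·K).
Amplitude A = F₀ / √((Cω)²+λ²) = 77.6 / 28.1 = 2.76 K.

2.76 K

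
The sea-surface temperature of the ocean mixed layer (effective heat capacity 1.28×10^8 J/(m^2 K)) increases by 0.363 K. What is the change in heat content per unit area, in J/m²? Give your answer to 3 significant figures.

4.65×10^7

Areal heat capacity C = 1.28×10^8 J/(m^2 K) (given).
ΔQ = C ΔT = 1.28×10^8 × 0.363 = 4.65×10^7 J/m².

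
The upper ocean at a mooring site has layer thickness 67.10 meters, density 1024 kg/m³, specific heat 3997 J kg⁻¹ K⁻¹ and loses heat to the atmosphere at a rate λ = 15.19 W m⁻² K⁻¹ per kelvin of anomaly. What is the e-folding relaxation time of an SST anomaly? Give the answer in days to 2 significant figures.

Areal heat capacity C = ρ c_p D = 1024 × 3997 × 67.10 = 2.75×10^8 J m⁻² K⁻¹.
Relaxation time τ = C / λ = 2.75×10^8 / 15.19 = 1.81×10^7 s.
In days: 1.81×10^7 s / (86400 s/day) = 209 days.

210 days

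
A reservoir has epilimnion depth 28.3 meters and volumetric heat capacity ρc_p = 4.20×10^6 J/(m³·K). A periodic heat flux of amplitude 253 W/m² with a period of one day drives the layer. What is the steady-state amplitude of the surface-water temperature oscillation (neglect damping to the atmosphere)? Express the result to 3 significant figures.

0.0293 K

Areal heat capacity C = ρc_p × D = 4.20×10^6 × 28.3 = 1.19×10^8 J/(m^2 K).
Angular frequency ω = 2π / T = 2π / 86400 s = 7.27×10^-5 s⁻¹.
Cω = 1.19×10^8 × 7.27×10^-5 = 8640 W/(m²·K).
Amplitude A = F₀ / (Cω) = 253 / 8640 = 0.0293 K.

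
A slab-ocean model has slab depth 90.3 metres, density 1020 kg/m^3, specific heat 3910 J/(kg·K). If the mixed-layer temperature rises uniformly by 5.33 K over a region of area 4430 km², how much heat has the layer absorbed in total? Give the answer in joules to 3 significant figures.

Areal heat capacity C = ρ c_p D = 1020 × 3910 × 90.3 = 3.60×10^8 J/(m²·K).
Heat per unit area: q = C ΔT = 3.60×10^8 × 5.33 = 1.92×10^9 J/m².
Total heat: Q = q × A = 1.92×10^9 × (4430 × 10⁶ m²) = 8.50×10^18 J.

8.50×10^18 J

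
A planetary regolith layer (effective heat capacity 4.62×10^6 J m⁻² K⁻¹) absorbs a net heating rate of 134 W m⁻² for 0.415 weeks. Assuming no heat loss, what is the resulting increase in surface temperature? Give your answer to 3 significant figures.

Areal heat capacity C = 4.62×10^6 J m⁻² K⁻¹ (given).
Net heat input Q = F Δt = 134 × (0.415 weeks × 6.048×10^5 s/week) = 3.36×10^7 J/m².
ΔT = Q / C = 3.36×10^7 / 4.62×10^6 = 7.28 K.

7.28 K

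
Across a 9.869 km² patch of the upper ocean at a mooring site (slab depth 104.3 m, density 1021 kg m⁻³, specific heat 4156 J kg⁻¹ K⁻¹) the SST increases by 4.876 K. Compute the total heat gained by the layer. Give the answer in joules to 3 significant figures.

Areal heat capacity C = ρ c_p D = 1021 × 4156 × 104.3 = 4.43×10^8 J m⁻² K⁻¹.
Heat per unit area: q = C ΔT = 4.43×10^8 × 4.876 = 2.16×10^9 J/m².
Total heat: Q = q × A = 2.16×10^9 × (9.869 × 10⁶ m²) = 2.13×10^16 J.

2.13×10^16 J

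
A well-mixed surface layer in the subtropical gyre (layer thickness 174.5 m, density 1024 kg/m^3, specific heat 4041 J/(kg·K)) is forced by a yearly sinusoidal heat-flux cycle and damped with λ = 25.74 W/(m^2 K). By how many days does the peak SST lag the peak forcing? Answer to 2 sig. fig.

Areal heat capacity C = ρ c_p D = 1024 × 4041 × 174.5 = 7.22×10^8 J/(m²·K).
ω = 2π / 3.15×10^7 s = 1.99×10^-7 s⁻¹.
Phase lag φ = arctan(Cω/λ) = arctan(144/25.74) = 1.39 rad.
Time lag = φ / ω = 1.39 / 1.99×10^-7 = 7.00×10^6 s = 81.0 days.

81 days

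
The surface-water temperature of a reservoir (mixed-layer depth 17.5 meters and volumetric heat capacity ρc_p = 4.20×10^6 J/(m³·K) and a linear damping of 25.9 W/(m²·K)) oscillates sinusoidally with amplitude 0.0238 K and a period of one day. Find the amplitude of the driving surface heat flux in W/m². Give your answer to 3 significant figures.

127

Areal heat capacity C = ρc_p × D = 4.20×10^6 × 17.5 = 7.35×10^7 J/(m²·K).
ω = 2π / 86400 s = 7.27×10^-5 s⁻¹.
√((Cω)² + λ²) = √((5350)² + 25.9²) = 5350 W/(m²·K).
F₀ = A × √((Cω)²+λ²) = 0.0238 × 5350 = 127 W/m².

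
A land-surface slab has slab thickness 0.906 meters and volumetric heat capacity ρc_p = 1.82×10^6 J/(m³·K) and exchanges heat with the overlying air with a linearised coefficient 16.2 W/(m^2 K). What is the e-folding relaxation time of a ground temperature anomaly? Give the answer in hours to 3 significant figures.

Areal heat capacity C = ρc_p × D = 1.82×10^6 × 0.906 = 1.65×10^6 J m⁻² K⁻¹.
Relaxation time τ = C / λ = 1.65×10^6 / 16.2 = 1.02×10^5 s.
In hours: 1.02×10^5 s / (3600 s/hour) = 28.3 hours.

28.3 hours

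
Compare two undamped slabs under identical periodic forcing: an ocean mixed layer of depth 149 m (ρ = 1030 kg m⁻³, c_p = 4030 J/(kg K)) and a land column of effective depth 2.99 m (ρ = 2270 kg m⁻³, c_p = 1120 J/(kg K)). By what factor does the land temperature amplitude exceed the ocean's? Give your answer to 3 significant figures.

81.4

C_ocean = 1030 × 4030 × 149 = 6.18×10^8 J/(m²·K).
C_land = 2270 × 1120 × 2.99 = 7.60×10^6 J/(m²·K).
Undamped amplitude ∝ 1/C, so A_land/A_ocean = C_ocean/C_land = 81.4.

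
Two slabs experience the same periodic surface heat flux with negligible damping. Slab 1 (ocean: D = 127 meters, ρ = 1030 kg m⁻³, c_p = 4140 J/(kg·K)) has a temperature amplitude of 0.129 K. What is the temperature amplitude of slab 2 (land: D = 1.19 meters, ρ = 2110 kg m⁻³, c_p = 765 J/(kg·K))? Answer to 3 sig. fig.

C_ocean = 5.42×10^8 J/(m²·K); C_land = 1.92×10^6 J/(m²·K).
A ∝ 1/C ⇒ A_land = A_ocean × C_ocean/C_land = 0.129 × 282 = 36.4 K.

36.4 K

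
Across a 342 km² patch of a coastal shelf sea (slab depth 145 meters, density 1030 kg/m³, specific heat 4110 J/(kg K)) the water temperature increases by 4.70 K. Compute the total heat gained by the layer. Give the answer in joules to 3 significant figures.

9.87×10^17 J

Areal heat capacity C = ρ c_p D = 1030 × 4110 × 145 = 6.14×10^8 J/(m²·K).
Heat per unit area: q = C ΔT = 6.14×10^8 × 4.70 = 2.88×10^9 J/m².
Total heat: Q = q × A = 2.88×10^9 × (342 × 10⁶ m²) = 9.87×10^17 J.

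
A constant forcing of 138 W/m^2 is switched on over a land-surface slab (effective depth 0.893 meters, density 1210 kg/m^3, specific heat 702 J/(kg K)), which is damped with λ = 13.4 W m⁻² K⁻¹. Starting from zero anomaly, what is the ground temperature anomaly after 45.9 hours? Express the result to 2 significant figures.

9.7 K

Areal heat capacity C = ρ c_p D = 1210 × 702 × 0.893 = 7.59×10^5 J/(m²·K).
τ = C / λ = 7.59×10^5 / 13.4 = 56600 s.
Equilibrium anomaly ΔT_eq = F / λ = 138 / 13.4 = 10.3 K.
t = 45.9 hours = 1.65×10^5 s, so t/τ = 2.92.
ΔT(t) = ΔT_eq (1 − e^(−t/τ)) = 10.3 × (1 − e^−2.92) = 9.74 K.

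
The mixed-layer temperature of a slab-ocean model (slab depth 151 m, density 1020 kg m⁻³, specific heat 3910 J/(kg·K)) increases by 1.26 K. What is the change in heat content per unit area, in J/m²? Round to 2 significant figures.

7.6×10^8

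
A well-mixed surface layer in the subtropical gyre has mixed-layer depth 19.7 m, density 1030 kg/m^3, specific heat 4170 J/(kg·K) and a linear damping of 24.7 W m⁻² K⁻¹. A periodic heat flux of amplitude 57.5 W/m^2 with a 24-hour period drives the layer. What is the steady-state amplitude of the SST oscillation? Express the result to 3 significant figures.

0.00934 K

Areal heat capacity C = ρ c_p D = 1030 × 4170 × 19.7 = 8.46×10^7 J m⁻² K⁻¹.
Angular frequency ω = 2π / T = 2π / 86400 s = 7.27×10^-5 s⁻¹.
√((Cω)² + λ²) = √((6150)² + 24.7²) = 6150 W/(m²·K).
Amplitude A = F₀ / √((Cω)²+λ²) = 57.5 / 6150 = 0.00934 K.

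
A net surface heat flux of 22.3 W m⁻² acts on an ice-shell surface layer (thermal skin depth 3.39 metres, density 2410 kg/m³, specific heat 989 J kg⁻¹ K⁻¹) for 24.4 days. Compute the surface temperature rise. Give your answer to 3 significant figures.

5.82 K

Areal heat capacity C = ρ c_p D = 2410 × 989 × 3.39 = 8.08×10^6 J/(m^2 K).
Net heat input Q = F Δt = 22.3 × (24.4 days × 86400 s/day) = 4.70×10^7 J/m².
ΔT = Q / C = 4.70×10^7 / 8.08×10^6 = 5.82 K.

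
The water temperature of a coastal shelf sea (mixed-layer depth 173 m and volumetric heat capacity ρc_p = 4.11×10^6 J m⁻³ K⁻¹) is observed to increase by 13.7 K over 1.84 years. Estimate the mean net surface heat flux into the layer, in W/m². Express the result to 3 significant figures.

168

Areal heat capacity C = ρc_p × D = 4.11×10^6 × 173 = 7.11×10^8 J/(m^2 K).
Required heat per unit area: Q = C ΔT = 7.11×10^8 × 13.7 = 9.74×10^9 J/m².
Flux F = Q / Δt = 9.74×10^9 / 5.81×10^7 s = 168 W/m².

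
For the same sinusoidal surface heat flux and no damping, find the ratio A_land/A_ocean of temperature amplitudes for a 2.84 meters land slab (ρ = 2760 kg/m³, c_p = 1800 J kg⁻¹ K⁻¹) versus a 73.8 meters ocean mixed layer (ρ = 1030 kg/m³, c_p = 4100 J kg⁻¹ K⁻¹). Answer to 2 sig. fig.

C_ocean = 1030 × 4100 × 73.8 = 3.12×10^8 J/(m²·K).
C_land = 2760 × 1800 × 2.84 = 1.41×10^7 J/(m²·K).
Undamped amplitude ∝ 1/C, so A_land/A_ocean = C_ocean/C_land = 22.1.

22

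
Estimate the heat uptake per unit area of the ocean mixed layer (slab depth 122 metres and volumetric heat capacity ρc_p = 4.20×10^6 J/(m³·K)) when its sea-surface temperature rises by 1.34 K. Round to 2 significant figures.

Areal heat capacity C = ρc_p × D = 4.20×10^6 × 122 = 5.12×10^8 J/(m^2 K).
ΔQ = C ΔT = 5.12×10^8 × 1.34 = 6.87×10^8 J/m².

6.9×10^8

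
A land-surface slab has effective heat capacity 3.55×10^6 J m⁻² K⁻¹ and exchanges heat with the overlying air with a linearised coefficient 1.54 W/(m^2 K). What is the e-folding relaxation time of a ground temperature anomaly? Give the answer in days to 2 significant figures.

27 days

Areal heat capacity C = 3.55×10^6 J m⁻² K⁻¹ (given).
Relaxation time τ = C / λ = 3.55×10^6 / 1.54 = 2.31×10^6 s.
In days: 2.31×10^6 s / (86400 s/day) = 26.7 days.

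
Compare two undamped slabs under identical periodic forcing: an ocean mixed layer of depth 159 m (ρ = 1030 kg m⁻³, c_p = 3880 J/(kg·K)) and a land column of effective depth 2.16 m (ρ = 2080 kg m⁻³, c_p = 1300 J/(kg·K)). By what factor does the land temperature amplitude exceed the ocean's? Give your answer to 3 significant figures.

109

C_ocean = 1030 × 3880 × 159 = 6.35×10^8 J/(m²·K).
C_land = 2080 × 1300 × 2.16 = 5.84×10^6 J/(m²·K).
Undamped amplitude ∝ 1/C, so A_land/A_ocean = C_ocean/C_land = 109.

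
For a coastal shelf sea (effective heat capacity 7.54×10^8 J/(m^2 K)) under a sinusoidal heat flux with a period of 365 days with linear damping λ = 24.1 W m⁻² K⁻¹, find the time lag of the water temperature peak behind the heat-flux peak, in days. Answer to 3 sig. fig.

Areal heat capacity C = 7.54×10^8 J/(m^2 K) (given).
ω = 2π / 3.15×10^7 s = 1.99×10^-7 s⁻¹.
Phase lag φ = arctan(Cω/λ) = arctan(150/24.1) = 1.41 rad.
Time lag = φ / ω = 1.41 / 1.99×10^-7 = 7.09×10^6 s = 82.0 days.

82.0 days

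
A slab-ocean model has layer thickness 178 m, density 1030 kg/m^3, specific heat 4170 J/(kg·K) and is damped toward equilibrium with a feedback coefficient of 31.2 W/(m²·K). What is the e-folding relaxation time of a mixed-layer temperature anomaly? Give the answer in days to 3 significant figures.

284 days

Areal heat capacity C = ρ c_p D = 1030 × 4170 × 178 = 7.65×10^8 J/(m^2 K).
Relaxation time τ = C / λ = 7.65×10^8 / 31.2 = 2.45×10^7 s.
In days: 2.45×10^7 s / (86400 s/day) = 284 days.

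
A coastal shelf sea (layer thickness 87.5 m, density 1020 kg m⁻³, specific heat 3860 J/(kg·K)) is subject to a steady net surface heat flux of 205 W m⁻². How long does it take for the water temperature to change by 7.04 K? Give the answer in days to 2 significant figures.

140 days

Areal heat capacity C = ρ c_p D = 1020 × 3860 × 87.5 = 3.45×10^8 J/(m²·K).
Time required: Δt = C ΔT / F = 3.45×10^8 × 7.04 / 205 = 1.18×10^7 s.
In days: 1.18×10^7 s / (86400 s/day) = 137 days.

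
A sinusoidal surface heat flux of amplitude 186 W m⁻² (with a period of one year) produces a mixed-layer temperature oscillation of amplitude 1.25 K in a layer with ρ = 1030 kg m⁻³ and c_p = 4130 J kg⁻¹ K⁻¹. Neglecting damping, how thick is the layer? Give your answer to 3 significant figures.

176 m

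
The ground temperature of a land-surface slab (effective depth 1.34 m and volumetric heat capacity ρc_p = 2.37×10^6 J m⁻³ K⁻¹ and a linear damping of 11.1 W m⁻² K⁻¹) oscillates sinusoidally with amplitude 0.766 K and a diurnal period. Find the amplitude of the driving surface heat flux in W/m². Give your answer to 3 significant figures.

177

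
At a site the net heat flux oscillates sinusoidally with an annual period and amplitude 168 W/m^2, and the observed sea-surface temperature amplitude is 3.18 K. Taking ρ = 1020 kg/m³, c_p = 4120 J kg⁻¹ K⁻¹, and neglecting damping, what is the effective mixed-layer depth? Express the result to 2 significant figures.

63 m

ω = 2π / 3.15×10^7 s = 1.99×10^-7 s⁻¹.
Required C = F₀ / (A ω) = 168 / (3.18 × 1.99×10^-7) = 2.65×10^8 J/(m²·K).
D = C / (ρ c_p) = 2.65×10^8 / (1020 × 4120) = 63.1 m.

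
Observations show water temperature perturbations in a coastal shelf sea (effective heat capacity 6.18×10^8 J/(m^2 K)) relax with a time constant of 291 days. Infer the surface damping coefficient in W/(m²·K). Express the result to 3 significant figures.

24.6

Areal heat capacity C = 6.18×10^8 J/(m^2 K) (given).
τ = 291 days = 2.51×10^7 s.
λ = C / τ = 6.18×10^8 / 2.51×10^7 = 24.6 W/(m²·K).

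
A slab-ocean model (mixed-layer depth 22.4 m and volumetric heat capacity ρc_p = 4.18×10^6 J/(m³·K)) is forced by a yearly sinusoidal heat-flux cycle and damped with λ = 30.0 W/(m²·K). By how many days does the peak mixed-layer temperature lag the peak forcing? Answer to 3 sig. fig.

32.3 days

Areal heat capacity C = ρc_p × D = 4.18×10^6 × 22.4 = 9.36×10^7 J m⁻² K⁻¹.
ω = 2π / 3.15×10^7 s = 1.99×10^-7 s⁻¹.
Phase lag φ = arctan(Cω/λ) = arctan(18.7/30.0) = 0.556 rad.
Time lag = φ / ω = 0.556 / 1.99×10^-7 = 2.79×10^6 s = 32.3 days.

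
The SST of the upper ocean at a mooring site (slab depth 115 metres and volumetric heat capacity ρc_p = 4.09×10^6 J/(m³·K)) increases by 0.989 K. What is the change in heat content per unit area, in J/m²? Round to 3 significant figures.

Areal heat capacity C = ρc_p × D = 4.09×10^6 × 115 = 4.70×10^8 J m⁻² K⁻¹.
ΔQ = C ΔT = 4.70×10^8 × 0.989 = 4.65×10^8 J/m².

4.65×10^8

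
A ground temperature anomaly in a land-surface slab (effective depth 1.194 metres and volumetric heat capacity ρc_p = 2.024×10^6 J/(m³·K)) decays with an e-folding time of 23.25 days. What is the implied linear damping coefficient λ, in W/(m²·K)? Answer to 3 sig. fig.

1.20

Areal heat capacity C = ρc_p × D = 2.024×10^6 × 1.194 = 2.42×10^6 J m⁻² K⁻¹.
τ = 23.25 days = 2.01×10^6 s.
λ = C / τ = 2.42×10^6 / 2.01×10^6 = 1.20 W/(m²·K).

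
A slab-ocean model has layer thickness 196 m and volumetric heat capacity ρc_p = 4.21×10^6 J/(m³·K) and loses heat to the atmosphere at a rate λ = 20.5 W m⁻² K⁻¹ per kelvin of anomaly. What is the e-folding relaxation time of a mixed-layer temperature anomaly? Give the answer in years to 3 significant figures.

1.28 years

Areal heat capacity C = ρc_p × D = 4.21×10^6 × 196 = 8.25×10^8 J/(m^2 K).
Relaxation time τ = C / λ = 8.25×10^8 / 20.5 = 4.03×10^7 s.
In years: 4.03×10^7 s / (3.156×10^7 s/year) = 1.28 years.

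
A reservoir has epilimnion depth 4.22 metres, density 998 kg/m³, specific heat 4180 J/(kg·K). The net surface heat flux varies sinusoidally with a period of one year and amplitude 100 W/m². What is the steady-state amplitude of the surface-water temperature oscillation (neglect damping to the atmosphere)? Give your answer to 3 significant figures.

28.5 K

Areal heat capacity C = ρ c_p D = 998 × 4180 × 4.22 = 1.76×10^7 J/(m^2 K).
Angular frequency ω = 2π / T = 2π / 3.15×10^7 s = 1.99×10^-7 s⁻¹.
Cω = 1.76×10^7 × 1.99×10^-7 = 3.51 W/(m²·K).
Amplitude A = F₀ / (Cω) = 100 / 3.51 = 28.5 K.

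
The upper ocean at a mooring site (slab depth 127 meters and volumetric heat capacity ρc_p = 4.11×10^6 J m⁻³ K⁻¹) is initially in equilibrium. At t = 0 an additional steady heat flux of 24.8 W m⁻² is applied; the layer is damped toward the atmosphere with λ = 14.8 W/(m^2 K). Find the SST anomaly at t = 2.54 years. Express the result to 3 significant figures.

1.50 K

Areal heat capacity C = ρc_p × D = 4.11×10^6 × 127 = 5.22×10^8 J/(m^2 K).
τ = C / λ = 5.22×10^8 / 14.8 = 3.53×10^7 s.
Equilibrium anomaly ΔT_eq = F / λ = 24.8 / 14.8 = 1.68 K.
t = 2.54 years = 8.02×10^7 s, so t/τ = 2.27.
ΔT(t) = ΔT_eq (1 − e^(−t/τ)) = 1.68 × (1 − e^−2.27) = 1.50 K.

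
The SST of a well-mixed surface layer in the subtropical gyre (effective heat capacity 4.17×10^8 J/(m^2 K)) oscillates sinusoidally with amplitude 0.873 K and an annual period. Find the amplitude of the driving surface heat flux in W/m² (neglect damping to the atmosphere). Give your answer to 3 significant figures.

Areal heat capacity C = 4.17×10^8 J/(m^2 K) (given).
ω = 2π / 3.15×10^7 s = 1.99×10^-7 s⁻¹.
Cω = 4.17×10^8 × 1.99×10^-7 = 83.1 W/(m²·K).
F₀ = A × Cω = 0.873 × 83.1 = 72.5 W/m².

72.5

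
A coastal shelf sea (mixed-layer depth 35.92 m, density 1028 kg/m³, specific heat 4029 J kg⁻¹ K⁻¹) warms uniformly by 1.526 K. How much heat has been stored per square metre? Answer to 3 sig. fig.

Areal heat capacity C = ρ c_p D = 1028 × 4029 × 35.92 = 1.49×10^8 J/(m^2 K).
ΔQ = C ΔT = 1.49×10^8 × 1.526 = 2.27×10^8 J/m².

2.27×10^8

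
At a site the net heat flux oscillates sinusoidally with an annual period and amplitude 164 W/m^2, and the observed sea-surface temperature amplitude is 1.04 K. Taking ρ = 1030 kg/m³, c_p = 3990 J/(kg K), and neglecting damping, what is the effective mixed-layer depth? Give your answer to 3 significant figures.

ω = 2π / 3.15×10^7 s = 1.99×10^-7 s⁻¹.
Required C = F₀ / (A ω) = 164 / (1.04 × 1.99×10^-7) = 7.91×10^8 J/(m²·K).
D = C / (ρ c_p) = 7.91×10^8 / (1030 × 3990) = 193 m.

193 m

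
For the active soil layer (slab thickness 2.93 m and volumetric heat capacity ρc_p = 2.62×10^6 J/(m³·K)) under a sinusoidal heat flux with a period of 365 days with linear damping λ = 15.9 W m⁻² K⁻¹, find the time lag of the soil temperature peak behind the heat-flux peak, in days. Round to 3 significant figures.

5.57 days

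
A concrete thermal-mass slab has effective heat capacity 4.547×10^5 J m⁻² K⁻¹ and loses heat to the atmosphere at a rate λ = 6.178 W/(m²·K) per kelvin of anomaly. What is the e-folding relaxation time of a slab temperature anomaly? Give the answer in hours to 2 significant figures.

Areal heat capacity C = 4.547×10^5 J m⁻² K⁻¹ (given).
Relaxation time τ = C / λ = 4.55×10^5 / 6.178 = 73600 s.
In hours: 73600 s / (3600 s/hour) = 20.4 hours.

20 hours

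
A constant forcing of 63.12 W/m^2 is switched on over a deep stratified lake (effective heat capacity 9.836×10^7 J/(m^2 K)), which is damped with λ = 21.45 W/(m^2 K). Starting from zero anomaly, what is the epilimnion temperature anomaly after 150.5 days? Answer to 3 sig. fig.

Areal heat capacity C = 9.836×10^7 J/(m^2 K) (given).
τ = C / λ = 9.84×10^7 / 21.45 = 4.59×10^6 s.
Equilibrium anomaly ΔT_eq = F / λ = 63.12 / 21.45 = 2.94 K.
t = 150.5 days = 1.30×10^7 s, so t/τ = 2.84.
ΔT(t) = ΔT_eq (1 − e^(−t/τ)) = 2.94 × (1 − e^−2.84) = 2.77 K.

2.77 K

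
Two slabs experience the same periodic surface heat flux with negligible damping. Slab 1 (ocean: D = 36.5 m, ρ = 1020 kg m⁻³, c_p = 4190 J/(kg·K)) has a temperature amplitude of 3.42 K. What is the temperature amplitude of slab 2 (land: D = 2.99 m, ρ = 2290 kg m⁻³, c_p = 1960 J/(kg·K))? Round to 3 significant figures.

C_ocean = 1.56×10^8 J/(m²·K); C_land = 1.34×10^7 J/(m²·K).
A ∝ 1/C ⇒ A_land = A_ocean × C_ocean/C_land = 3.42 × 11.6 = 39.8 K.

39.8 K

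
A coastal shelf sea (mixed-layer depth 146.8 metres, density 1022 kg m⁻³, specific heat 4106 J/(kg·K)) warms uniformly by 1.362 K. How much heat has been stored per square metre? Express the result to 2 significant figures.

Areal heat capacity C = ρ c_p D = 1022 × 4106 × 146.8 = 6.16×10^8 J/(m^2 K).
ΔQ = C ΔT = 6.16×10^8 × 1.362 = 8.39×10^8 J/m².

8.4×10^8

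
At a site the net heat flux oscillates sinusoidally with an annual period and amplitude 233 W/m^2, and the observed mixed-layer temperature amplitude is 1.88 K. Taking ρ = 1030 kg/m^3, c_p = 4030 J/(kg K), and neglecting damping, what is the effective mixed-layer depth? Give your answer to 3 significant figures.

ω = 2π / 3.15×10^7 s = 1.99×10^-7 s⁻¹.
Required C = F₀ / (A ω) = 233 / (1.88 × 1.99×10^-7) = 6.22×10^8 J/(m²·K).
D = C / (ρ c_p) = 6.22×10^8 / (1030 × 4030) = 150 m.

150 m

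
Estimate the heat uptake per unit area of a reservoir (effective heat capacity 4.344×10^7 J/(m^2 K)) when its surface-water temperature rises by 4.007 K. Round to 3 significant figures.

1.74×10^8

Areal heat capacity C = 4.344×10^7 J/(m^2 K) (given).
ΔQ = C ΔT = 4.34×10^7 × 4.007 = 1.74×10^8 J/m².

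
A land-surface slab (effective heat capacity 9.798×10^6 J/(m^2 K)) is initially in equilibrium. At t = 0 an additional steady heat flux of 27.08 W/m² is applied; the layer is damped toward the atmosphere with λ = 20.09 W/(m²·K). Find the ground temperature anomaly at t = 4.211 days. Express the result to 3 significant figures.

Areal heat capacity C = 9.798×10^6 J/(m^2 K) (given).
τ = C / λ = 9.80×10^6 / 20.09 = 4.88×10^5 s.
Equilibrium anomaly ΔT_eq = F / λ = 27.08 / 20.09 = 1.35 K.
t = 4.211 days = 3.64×10^5 s, so t/τ = 0.746.
ΔT(t) = ΔT_eq (1 − e^(−t/τ)) = 1.35 × (1 − e^−0.746) = 0.709 K.

0.709 K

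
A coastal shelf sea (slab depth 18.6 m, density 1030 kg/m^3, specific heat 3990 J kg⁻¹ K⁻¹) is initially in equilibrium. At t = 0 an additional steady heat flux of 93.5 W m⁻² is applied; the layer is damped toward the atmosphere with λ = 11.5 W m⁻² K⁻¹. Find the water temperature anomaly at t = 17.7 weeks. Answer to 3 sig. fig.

6.51 K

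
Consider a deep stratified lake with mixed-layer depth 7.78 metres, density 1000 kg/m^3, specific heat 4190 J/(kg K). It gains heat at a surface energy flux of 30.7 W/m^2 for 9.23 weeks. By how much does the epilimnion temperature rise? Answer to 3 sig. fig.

Areal heat capacity C = ρ c_p D = 1000 × 4190 × 7.78 = 3.26×10^7 J/(m²·K).
Net heat input Q = F Δt = 30.7 × (9.23 weeks × 6.048×10^5 s/week) = 1.71×10^8 J/m².
ΔT = Q / C = 1.71×10^8 / 3.26×10^7 = 5.26 K.

5.26 K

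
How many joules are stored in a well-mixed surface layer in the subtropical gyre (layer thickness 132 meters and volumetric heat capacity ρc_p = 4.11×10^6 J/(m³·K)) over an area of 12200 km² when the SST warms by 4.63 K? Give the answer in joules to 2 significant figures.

Areal heat capacity C = ρc_p × D = 4.11×10^6 × 132 = 5.43×10^8 J/(m^2 K).
Heat per unit area: q = C ΔT = 5.43×10^8 × 4.63 = 2.51×10^9 J/m².
Total heat: Q = q × A = 2.51×10^9 × (12200 × 10⁶ m²) = 3.06×10^19 J.

3.1×10^19 J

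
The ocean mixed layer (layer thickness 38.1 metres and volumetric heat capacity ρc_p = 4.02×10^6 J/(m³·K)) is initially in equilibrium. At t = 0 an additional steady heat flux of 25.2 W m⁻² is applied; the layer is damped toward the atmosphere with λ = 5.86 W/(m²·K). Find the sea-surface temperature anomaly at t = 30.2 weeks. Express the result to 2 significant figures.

Areal heat capacity C = ρc_p × D = 4.02×10^6 × 38.1 = 1.53×10^8 J m⁻² K⁻¹.
τ = C / λ = 1.53×10^8 / 5.86 = 2.61×10^7 s.
Equilibrium anomaly ΔT_eq = F / λ = 25.2 / 5.86 = 4.30 K.
t = 30.2 weeks = 1.83×10^7 s, so t/τ = 0.699.
ΔT(t) = ΔT_eq (1 − e^(−t/τ)) = 4.30 × (1 − e^−0.699) = 2.16 K.

2.2 K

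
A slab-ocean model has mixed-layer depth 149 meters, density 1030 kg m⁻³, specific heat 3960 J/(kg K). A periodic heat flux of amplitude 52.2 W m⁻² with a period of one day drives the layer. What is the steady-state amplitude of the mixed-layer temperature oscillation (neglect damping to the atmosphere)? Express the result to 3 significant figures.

0.00118 K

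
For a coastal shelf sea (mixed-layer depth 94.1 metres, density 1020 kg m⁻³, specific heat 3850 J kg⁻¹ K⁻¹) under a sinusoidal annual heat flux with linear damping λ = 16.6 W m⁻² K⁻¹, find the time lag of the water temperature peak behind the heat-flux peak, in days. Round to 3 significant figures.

78.4 days

Areal heat capacity C = ρ c_p D = 1020 × 3850 × 94.1 = 3.70×10^8 J m⁻² K⁻¹.
ω = 2π / 3.15×10^7 s = 1.99×10^-7 s⁻¹.
Phase lag φ = arctan(Cω/λ) = arctan(73.6/16.6) = 1.35 rad.
Time lag = φ / ω = 1.35 / 1.99×10^-7 = 6.77×10^6 s = 78.4 days.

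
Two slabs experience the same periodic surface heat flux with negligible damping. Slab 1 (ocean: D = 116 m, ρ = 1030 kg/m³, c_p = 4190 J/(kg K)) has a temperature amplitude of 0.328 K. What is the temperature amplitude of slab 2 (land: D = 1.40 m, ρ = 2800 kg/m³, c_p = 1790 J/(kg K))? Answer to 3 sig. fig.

23.4 K

C_ocean = 5.01×10^8 J/(m²·K); C_land = 7.02×10^6 J/(m²·K).
A ∝ 1/C ⇒ A_land = A_ocean × C_ocean/C_land = 0.328 × 71.3 = 23.4 K.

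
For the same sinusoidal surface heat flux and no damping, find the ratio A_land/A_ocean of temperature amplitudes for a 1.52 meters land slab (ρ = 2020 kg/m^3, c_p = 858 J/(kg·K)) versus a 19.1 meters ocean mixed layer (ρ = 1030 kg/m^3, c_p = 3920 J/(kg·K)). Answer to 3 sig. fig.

C_ocean = 1030 × 3920 × 19.1 = 7.71×10^7 J/(m²·K).
C_land = 2020 × 858 × 1.52 = 2.63×10^6 J/(m²·K).
Undamped amplitude ∝ 1/C, so A_land/A_ocean = C_ocean/C_land = 29.3.

29.3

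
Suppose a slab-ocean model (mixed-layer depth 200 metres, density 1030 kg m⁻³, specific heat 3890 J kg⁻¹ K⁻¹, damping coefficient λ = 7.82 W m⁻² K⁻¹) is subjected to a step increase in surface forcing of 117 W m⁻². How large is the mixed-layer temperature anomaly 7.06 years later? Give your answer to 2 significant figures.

13 K

Areal heat capacity C = ρ c_p D = 1030 × 3890 × 200 = 8.01×10^8 J/(m^2 K).
τ = C / λ = 8.01×10^8 / 7.82 = 1.02×10^8 s.
Equilibrium anomaly ΔT_eq = F / λ = 117 / 7.82 = 15.0 K.
t = 7.06 years = 2.23×10^8 s, so t/τ = 2.17.
ΔT(t) = ΔT_eq (1 − e^(−t/τ)) = 15.0 × (1 − e^−2.17) = 13.3 K.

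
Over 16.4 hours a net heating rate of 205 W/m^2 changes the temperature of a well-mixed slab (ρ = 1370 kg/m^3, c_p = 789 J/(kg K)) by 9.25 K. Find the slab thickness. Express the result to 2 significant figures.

Heat input Q = F Δt = 205 × 59000 s = 1.21×10^7 J/m².
Required areal heat capacity C = Q / ΔT = 1.31×10^6 J/(m²·K).
Depth D = C / (ρ c_p) = 1.31×10^6 / (1370 × 789) = 1.21 m.

1.2 m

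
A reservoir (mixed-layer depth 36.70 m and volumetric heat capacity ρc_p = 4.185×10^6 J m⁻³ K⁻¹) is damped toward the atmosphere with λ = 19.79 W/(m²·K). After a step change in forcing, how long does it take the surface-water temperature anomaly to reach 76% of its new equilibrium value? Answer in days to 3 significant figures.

Areal heat capacity C = ρc_p × D = 4.185×10^6 × 36.70 = 1.54×10^8 J/(m²·K).
τ = C / λ = 1.54×10^8 / 19.79 = 7.76×10^6 s.
Fraction reached: 1 − e^(−t/τ) = 0.76 ⇒ t = −τ ln(1 − 0.76) = τ × 1.43.
t = 1.11×10^7 s = 128 days.

128 days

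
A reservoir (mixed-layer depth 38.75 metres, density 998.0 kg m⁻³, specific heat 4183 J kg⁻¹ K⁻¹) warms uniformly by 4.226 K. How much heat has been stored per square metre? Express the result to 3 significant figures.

Areal heat capacity C = ρ c_p D = 998.0 × 4183 × 38.75 = 1.62×10^8 J/(m²·K).
ΔQ = C ΔT = 1.62×10^8 × 4.226 = 6.84×10^8 J/m².

6.84×10^8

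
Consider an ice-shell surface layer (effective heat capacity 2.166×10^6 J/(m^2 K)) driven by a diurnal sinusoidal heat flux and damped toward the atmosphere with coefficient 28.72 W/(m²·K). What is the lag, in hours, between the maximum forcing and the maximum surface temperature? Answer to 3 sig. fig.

Areal heat capacity C = 2.166×10^6 J/(m^2 K) (given).
ω = 2π / 86400 s = 7.27×10^-5 s⁻¹.
Phase lag φ = arctan(Cω/λ) = arctan(158/28.72) = 1.39 rad.
Time lag = φ / ω = 1.39 / 7.27×10^-5 = 19100 s = 5.31 hours.

5.31 hours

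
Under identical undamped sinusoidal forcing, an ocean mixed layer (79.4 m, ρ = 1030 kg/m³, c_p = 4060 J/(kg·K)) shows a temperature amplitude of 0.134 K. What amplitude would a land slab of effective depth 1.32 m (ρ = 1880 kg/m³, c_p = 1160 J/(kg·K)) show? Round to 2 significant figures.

15 K

C_ocean = 3.32×10^8 J/(m²·K); C_land = 2.88×10^6 J/(m²·K).
A ∝ 1/C ⇒ A_land = A_ocean × C_ocean/C_land = 0.134 × 115 = 15.5 K.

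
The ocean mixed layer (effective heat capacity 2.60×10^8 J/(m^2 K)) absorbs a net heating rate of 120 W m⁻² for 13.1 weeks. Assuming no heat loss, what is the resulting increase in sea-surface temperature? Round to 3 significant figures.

Areal heat capacity C = 2.60×10^8 J/(m^2 K) (given).
Net heat input Q = F Δt = 120 × (13.1 weeks × 6.048×10^5 s/week) = 9.51×10^8 J/m².
ΔT = Q / C = 9.51×10^8 / 2.60×10^8 = 3.66 K.

3.66 K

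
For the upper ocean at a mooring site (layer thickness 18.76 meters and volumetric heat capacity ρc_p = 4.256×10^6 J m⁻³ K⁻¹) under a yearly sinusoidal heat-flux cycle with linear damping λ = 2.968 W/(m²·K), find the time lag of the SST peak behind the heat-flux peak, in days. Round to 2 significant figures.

81 days

Areal heat capacity C = ρc_p × D = 4.256×10^6 × 18.76 = 7.98×10^7 J/(m²·K).
ω = 2π / 3.15×10^7 s = 1.99×10^-7 s⁻¹.
Phase lag φ = arctan(Cω/λ) = arctan(15.9/2.968) = 1.39 rad.
Time lag = φ / ω = 1.39 / 1.99×10^-7 = 6.96×10^6 s = 80.5 days.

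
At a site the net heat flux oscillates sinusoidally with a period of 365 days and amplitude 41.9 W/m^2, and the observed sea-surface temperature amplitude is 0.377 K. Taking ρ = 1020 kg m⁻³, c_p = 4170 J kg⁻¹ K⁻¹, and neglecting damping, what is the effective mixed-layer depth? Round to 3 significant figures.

131 m

ω = 2π / 3.15×10^7 s = 1.99×10^-7 s⁻¹.
Required C = F₀ / (A ω) = 41.9 / (0.377 × 1.99×10^-7) = 5.58×10^8 J/(m²·K).
D = C / (ρ c_p) = 5.58×10^8 / (1020 × 4170) = 131 m.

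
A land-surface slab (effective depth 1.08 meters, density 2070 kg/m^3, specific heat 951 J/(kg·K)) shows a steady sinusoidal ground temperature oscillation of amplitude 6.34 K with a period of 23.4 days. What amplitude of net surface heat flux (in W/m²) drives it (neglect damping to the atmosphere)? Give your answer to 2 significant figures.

42

Areal heat capacity C = ρ c_p D = 2070 × 951 × 1.08 = 2.13×10^6 J/(m^2 K).
ω = 2π / 2.02×10^6 s = 3.11×10^-6 s⁻¹.
Cω = 2.13×10^6 × 3.11×10^-6 = 6.61 W/(m²·K).
F₀ = A × Cω = 6.34 × 6.61 = 41.9 W/m².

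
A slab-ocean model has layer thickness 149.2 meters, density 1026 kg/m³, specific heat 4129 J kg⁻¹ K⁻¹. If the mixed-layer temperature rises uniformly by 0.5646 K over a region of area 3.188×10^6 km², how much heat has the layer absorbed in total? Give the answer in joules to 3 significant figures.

1.14×10^21 J

Areal heat capacity C = ρ c_p D = 1026 × 4129 × 149.2 = 6.32×10^8 J/(m^2 K).
Heat per unit area: q = C ΔT = 6.32×10^8 × 0.5646 = 3.57×10^8 J/m².
Total heat: Q = q × A = 3.57×10^8 × (3.188×10^6 × 10⁶ m²) = 1.14×10^21 J.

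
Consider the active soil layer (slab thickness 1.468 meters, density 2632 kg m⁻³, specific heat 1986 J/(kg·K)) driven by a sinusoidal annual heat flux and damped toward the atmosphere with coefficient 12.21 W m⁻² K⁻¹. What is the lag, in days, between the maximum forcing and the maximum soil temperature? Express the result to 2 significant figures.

7.2 days

Areal heat capacity C = ρ c_p D = 2632 × 1986 × 1.468 = 7.67×10^6 J m⁻² K⁻¹.
ω = 2π / 3.15×10^7 s = 1.99×10^-7 s⁻¹.
Phase lag φ = arctan(Cω/λ) = arctan(1.53/12.21) = 0.125 rad.
Time lag = φ / ω = 0.125 / 1.99×10^-7 = 6.25×10^5 s = 7.24 days.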